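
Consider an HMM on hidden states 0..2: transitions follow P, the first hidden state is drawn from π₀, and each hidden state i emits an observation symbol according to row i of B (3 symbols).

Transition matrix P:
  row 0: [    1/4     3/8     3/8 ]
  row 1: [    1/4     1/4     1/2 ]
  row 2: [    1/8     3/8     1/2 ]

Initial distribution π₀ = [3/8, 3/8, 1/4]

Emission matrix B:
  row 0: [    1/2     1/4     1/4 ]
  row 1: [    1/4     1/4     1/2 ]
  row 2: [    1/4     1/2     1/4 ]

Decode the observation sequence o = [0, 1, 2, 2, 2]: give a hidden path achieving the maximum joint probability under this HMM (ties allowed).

t=0: δ = [1.875e-01, 9.375e-02, 6.250e-02]  (obs o_0=0)
t=1: δ = [1.172e-02, 1.758e-02, 3.516e-02]  ψ = [0, 0, 0]  (obs o_1=1)
t=2: δ = [1.099e-03, 6.592e-03, 4.395e-03]  ψ = [1, 2, 2]  (obs o_2=2)
t=3: δ = [4.120e-04, 8.240e-04, 8.240e-04]  ψ = [1, 1, 1]  (obs o_3=2)
t=4: δ = [5.150e-05, 1.545e-04, 1.030e-04]  ψ = [1, 2, 1]  (obs o_4=2)
backtrack: best end state = 1; path = [0, 2, 1, 2, 1]

path = [0, 2, 1, 2, 1]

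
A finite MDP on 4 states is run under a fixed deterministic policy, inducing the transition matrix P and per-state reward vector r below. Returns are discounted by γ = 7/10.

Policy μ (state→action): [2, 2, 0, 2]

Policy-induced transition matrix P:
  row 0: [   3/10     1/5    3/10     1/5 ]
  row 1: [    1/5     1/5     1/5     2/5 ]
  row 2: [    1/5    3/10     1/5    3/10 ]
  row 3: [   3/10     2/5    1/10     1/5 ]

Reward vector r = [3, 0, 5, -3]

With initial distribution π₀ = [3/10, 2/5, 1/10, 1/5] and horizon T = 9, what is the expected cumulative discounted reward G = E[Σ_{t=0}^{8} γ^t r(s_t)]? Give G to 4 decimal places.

t=0: π = [0.3000, 0.4000, 0.1000, 0.2000], E[r] = 0.8000, γ^t·E[r] = 0.800000, running G = 0.800000
t=1: π = [0.2500, 0.2500, 0.2100, 0.2900], E[r] = 0.9300, γ^t·E[r] = 0.651000, running G = 1.451000
t=2: π = [0.2540, 0.2790, 0.1960, 0.2710], E[r] = 0.9290, γ^t·E[r] = 0.455210, running G = 1.906210
t=3: π = [0.2525, 0.2738, 0.1983, 0.2754], E[r] = 0.9228, γ^t·E[r] = 0.316520, running G = 2.222730
t=4: π = [0.2528, 0.2749, 0.1977, 0.2746], E[r] = 0.9232, γ^t·E[r] = 0.221648, running G = 2.444379
t=5: π = [0.2527, 0.2747, 0.1978, 0.2748], E[r] = 0.9231, γ^t·E[r] = 0.155138, running G = 2.599517
t=6: π = [0.2527, 0.2747, 0.1978, 0.2747], E[r] = 0.9231, γ^t·E[r] = 0.108599, running G = 2.708116
t=7: π = [0.2527, 0.2747, 0.1978, 0.2747], E[r] = 0.9231, γ^t·E[r] = 0.076019, running G = 2.784135
t=8: π = [0.2527, 0.2747, 0.1978, 0.2747], E[r] = 0.9231, γ^t·E[r] = 0.053214, running G = 2.837349

G = 2.8373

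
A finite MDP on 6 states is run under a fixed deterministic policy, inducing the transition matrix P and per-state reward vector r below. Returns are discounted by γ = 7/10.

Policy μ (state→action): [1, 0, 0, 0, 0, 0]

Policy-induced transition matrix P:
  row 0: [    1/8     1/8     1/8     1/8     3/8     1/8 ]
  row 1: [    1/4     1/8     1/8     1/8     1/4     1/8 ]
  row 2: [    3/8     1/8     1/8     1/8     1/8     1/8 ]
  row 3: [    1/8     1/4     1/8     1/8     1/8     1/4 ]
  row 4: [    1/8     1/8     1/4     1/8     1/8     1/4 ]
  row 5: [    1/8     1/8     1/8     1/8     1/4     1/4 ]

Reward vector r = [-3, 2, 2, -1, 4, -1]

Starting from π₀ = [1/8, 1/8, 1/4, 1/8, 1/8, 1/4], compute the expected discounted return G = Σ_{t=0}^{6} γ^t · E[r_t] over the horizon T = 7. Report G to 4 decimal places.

G = 1.6091

t=0: π = [0.1250, 0.1250, 0.2500, 0.1250, 0.1250, 0.2500], E[r] = 0.5000, γ^t·E[r] = 0.500000, running G = 0.500000
t=1: π = [0.2031, 0.1406, 0.1406, 0.1250, 0.2031, 0.1875], E[r] = 0.4531, γ^t·E[r] = 0.317188, running G = 0.817188
t=2: π = [0.1777, 0.1406, 0.1504, 0.1250, 0.2168, 0.1895], E[r] = 0.6016, γ^t·E[r] = 0.294766, running G = 1.111953
t=3: π = [0.1802, 0.1406, 0.1521, 0.1250, 0.2107, 0.1914], E[r] = 0.5713, γ^t·E[r] = 0.195952, running G = 1.307905
t=4: π = [0.1806, 0.1406, 0.1513, 0.1250, 0.2115, 0.1909], E[r] = 0.5724, γ^t·E[r] = 0.137438, running G = 1.445343
t=5: π = [0.1804, 0.1406, 0.1514, 0.1250, 0.2116, 0.1909], E[r] = 0.5733, γ^t·E[r] = 0.096360, running G = 1.541702
t=6: π = [0.1804, 0.1406, 0.1514, 0.1250, 0.2115, 0.1909], E[r] = 0.5731, γ^t·E[r] = 0.067422, running G = 1.609125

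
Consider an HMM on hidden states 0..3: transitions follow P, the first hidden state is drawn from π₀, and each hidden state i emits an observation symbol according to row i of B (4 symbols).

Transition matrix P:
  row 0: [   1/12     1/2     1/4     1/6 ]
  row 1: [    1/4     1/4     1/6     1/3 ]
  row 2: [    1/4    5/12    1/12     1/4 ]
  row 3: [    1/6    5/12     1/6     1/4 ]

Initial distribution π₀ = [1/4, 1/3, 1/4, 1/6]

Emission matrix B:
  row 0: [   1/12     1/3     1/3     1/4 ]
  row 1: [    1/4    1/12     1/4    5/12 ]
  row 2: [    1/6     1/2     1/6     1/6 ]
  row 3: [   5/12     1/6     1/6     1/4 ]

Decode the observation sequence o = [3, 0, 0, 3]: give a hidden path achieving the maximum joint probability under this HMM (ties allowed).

t=0: δ = [6.250e-02, 1.389e-01, 4.167e-02, 4.167e-02]  (obs o_0=3)
t=1: δ = [2.894e-03, 8.681e-03, 3.858e-03, 1.929e-02]  ψ = [1, 1, 1, 1]  (obs o_1=0)
t=2: δ = [2.679e-04, 2.009e-03, 5.358e-04, 2.009e-03]  ψ = [3, 3, 3, 3]  (obs o_2=0)
t=3: δ = [1.256e-04, 3.489e-04, 5.582e-05, 1.674e-04]  ψ = [1, 3, 1, 1]  (obs o_3=3)
backtrack: best end state = 1; path = [1, 3, 3, 1]

path = [1, 3, 3, 1]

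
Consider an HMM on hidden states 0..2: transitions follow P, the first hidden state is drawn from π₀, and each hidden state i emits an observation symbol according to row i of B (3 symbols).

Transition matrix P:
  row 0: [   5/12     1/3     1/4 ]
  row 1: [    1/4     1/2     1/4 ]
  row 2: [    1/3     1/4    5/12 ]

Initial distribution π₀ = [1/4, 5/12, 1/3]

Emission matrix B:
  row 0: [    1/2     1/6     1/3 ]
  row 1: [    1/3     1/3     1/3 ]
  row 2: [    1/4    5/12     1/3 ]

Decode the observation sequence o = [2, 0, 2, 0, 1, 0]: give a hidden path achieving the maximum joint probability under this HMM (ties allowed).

t=0: δ = [8.333e-02, 1.389e-01, 1.111e-01]  (obs o_0=2)
t=1: δ = [1.852e-02, 2.315e-02, 1.157e-02]  ψ = [2, 1, 2]  (obs o_1=0)
t=2: δ = [2.572e-03, 3.858e-03, 1.929e-03]  ψ = [0, 1, 1]  (obs o_2=2)
t=3: δ = [5.358e-04, 6.430e-04, 2.411e-04]  ψ = [0, 1, 1]  (obs o_3=0)
t=4: δ = [3.721e-05, 1.072e-04, 6.698e-05]  ψ = [0, 1, 1]  (obs o_4=1)
t=5: δ = [1.340e-05, 1.786e-05, 6.977e-06]  ψ = [1, 1, 2]  (obs o_5=0)
backtrack: best end state = 1; path = [1, 1, 1, 1, 1, 1]

path = [1, 1, 1, 1, 1, 1]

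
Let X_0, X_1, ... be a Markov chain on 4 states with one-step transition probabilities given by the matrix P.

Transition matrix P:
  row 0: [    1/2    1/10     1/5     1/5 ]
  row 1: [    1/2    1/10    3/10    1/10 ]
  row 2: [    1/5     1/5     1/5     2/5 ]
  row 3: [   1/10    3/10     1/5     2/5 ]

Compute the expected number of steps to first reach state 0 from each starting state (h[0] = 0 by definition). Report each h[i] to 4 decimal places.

First-step conditioning: h[0] = 0; for i ≠ 0, h[i] = 1 + Σ_k P[i][k]·h[k].
  h[1] = 1 + 1/10·h[1] + 3/10·h[2] + 1/10·h[3]
  h[2] = 1 + 1/5·h[1] + 1/5·h[2] + 2/5·h[3]
  h[3] = 1 + 3/10·h[1] + 1/5·h[2] + 2/5·h[3]
Solving the 3×3 linear system over states ≠ 0 gives exactly h = [0, 40/13, 113/26, 121/26] (h[0] = 0 is the target).

h = [0.0000, 3.0769, 4.3462, 4.6538]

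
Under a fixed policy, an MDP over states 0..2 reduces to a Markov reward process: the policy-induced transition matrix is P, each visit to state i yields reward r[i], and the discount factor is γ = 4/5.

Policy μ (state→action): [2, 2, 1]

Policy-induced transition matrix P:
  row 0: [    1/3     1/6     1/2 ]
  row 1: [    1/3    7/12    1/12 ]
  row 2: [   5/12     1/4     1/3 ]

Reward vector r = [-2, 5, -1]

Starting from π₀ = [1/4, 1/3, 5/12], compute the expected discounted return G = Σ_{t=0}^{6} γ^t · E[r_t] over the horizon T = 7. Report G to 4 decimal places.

t=0: π = [0.2500, 0.3333, 0.4167], E[r] = 0.7500, γ^t·E[r] = 0.750000, running G = 0.750000
t=1: π = [0.3681, 0.3403, 0.2917], E[r] = 0.6736, γ^t·E[r] = 0.538889, running G = 1.288889
t=2: π = [0.3576, 0.3328, 0.3096], E[r] = 0.6389, γ^t·E[r] = 0.408889, running G = 1.697778
t=3: π = [0.3591, 0.3311, 0.3098], E[r] = 0.6276, γ^t·E[r] = 0.321309, running G = 2.019086
t=4: π = [0.3591, 0.3304, 0.3104], E[r] = 0.6235, γ^t·E[r] = 0.255393, running G = 2.274479
t=5: π = [0.3592, 0.3302, 0.3106], E[r] = 0.6221, γ^t·E[r] = 0.203854, running G = 2.478333
t=6: π = [0.3592, 0.3301, 0.3106], E[r] = 0.6216, γ^t·E[r] = 0.162955, running G = 2.641288

G = 2.6413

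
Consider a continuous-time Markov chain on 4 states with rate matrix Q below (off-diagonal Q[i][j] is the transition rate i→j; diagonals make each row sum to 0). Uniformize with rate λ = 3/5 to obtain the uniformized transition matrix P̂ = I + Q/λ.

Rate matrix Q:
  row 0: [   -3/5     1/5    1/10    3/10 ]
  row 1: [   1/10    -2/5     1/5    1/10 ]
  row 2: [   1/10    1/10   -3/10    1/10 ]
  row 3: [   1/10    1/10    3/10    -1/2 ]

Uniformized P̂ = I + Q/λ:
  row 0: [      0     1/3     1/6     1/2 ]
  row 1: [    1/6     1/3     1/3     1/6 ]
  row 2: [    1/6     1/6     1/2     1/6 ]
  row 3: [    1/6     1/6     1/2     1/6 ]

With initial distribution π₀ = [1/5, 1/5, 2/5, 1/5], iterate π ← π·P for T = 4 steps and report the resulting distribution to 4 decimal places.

t=0: π = [0.2000, 0.2000, 0.4000, 0.2000]
t=1: π = [0.1333, 0.2333, 0.4000, 0.2333]
t=2: π = [0.1444, 0.2278, 0.4167, 0.2111]
t=3: π = [0.1426, 0.2287, 0.4139, 0.2148]
t=4: π = [0.1429, 0.2285, 0.4144, 0.2142]

π = [0.1429, 0.2285, 0.4144, 0.2142]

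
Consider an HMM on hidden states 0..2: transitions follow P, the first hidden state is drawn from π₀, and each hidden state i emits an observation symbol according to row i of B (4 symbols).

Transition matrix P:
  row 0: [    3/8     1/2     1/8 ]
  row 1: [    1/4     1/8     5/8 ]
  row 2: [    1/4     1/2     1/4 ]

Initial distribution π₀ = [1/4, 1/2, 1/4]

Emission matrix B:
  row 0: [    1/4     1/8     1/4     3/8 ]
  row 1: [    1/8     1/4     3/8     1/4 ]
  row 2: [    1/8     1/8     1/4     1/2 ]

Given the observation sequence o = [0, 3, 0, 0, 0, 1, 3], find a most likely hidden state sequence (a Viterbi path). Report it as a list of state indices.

t=0: δ = [6.250e-02, 6.250e-02, 3.125e-02]  (obs o_0=0)
t=1: δ = [8.789e-03, 7.812e-03, 1.953e-02]  ψ = [0, 0, 1]  (obs o_1=3)
t=2: δ = [1.221e-03, 1.221e-03, 6.104e-04]  ψ = [2, 2, 1]  (obs o_2=0)
t=3: δ = [1.144e-04, 7.629e-05, 9.537e-05]  ψ = [0, 0, 1]  (obs o_3=0)
t=4: δ = [1.073e-05, 7.153e-06, 5.960e-06]  ψ = [0, 0, 1]  (obs o_4=0)
t=5: δ = [5.029e-07, 1.341e-06, 5.588e-07]  ψ = [0, 0, 1]  (obs o_5=1)
t=6: δ = [1.257e-07, 6.985e-08, 4.191e-07]  ψ = [1, 2, 1]  (obs o_6=3)
backtrack: best end state = 2; path = [1, 2, 0, 0, 0, 1, 2]

path = [1, 2, 0, 0, 0, 1, 2]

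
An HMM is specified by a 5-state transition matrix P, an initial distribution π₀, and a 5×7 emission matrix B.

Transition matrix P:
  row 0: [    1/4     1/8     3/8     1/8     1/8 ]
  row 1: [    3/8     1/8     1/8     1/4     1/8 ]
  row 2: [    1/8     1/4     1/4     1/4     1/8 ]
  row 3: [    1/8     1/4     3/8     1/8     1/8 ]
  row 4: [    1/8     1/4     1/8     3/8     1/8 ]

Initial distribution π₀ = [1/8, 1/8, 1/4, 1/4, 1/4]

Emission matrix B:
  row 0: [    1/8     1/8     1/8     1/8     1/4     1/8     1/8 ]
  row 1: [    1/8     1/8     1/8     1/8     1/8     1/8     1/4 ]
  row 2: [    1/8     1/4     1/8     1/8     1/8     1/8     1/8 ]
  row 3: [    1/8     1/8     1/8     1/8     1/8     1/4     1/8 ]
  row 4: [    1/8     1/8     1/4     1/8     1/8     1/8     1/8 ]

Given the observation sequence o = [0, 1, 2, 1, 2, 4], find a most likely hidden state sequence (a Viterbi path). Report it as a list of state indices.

path = [3, 2, 3, 2, 1, 0]

t=0: δ = [1.562e-02, 1.562e-02, 3.125e-02, 3.125e-02, 3.125e-02]  (obs o_0=0)
t=1: δ = [7.324e-04, 9.766e-04, 2.930e-03, 1.465e-03, 4.883e-04]  ψ = [1, 2, 3, 4, 2]  (obs o_1=1)
t=2: δ = [4.578e-05, 9.155e-05, 9.155e-05, 9.155e-05, 9.155e-05]  ψ = [1, 2, 2, 2, 2]  (obs o_2=2)
t=3: δ = [4.292e-06, 2.861e-06, 8.583e-06, 4.292e-06, 1.431e-06]  ψ = [1, 2, 3, 4, 1]  (obs o_3=1)
t=4: δ = [1.341e-07, 2.682e-07, 2.682e-07, 2.682e-07, 2.682e-07]  ψ = [0, 2, 2, 2, 2]  (obs o_4=2)
t=5: δ = [2.515e-08, 8.382e-09, 1.257e-08, 1.257e-08, 4.191e-09]  ψ = [1, 2, 3, 4, 1]  (obs o_5=4)
backtrack: best end state = 0; path = [3, 2, 3, 2, 1, 0]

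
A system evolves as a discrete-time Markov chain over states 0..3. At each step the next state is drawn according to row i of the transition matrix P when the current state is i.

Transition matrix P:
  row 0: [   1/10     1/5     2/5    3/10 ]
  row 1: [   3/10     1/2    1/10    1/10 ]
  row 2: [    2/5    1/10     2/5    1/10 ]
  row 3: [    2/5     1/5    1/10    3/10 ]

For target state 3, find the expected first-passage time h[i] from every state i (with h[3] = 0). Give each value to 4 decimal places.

h = [5.3600, 6.4800, 6.3200, 0.0000]

First-step conditioning: h[3] = 0; for i ≠ 3, h[i] = 1 + Σ_k P[i][k]·h[k].
  h[0] = 1 + 1/10·h[0] + 1/5·h[1] + 2/5·h[2]
  h[1] = 1 + 3/10·h[0] + 1/2·h[1] + 1/10·h[2]
  h[2] = 1 + 2/5·h[0] + 1/10·h[1] + 2/5·h[2]
Solving the 3×3 linear system over states ≠ 3 gives exactly h = [134/25, 162/25, 158/25, 0] (h[3] = 0 is the target).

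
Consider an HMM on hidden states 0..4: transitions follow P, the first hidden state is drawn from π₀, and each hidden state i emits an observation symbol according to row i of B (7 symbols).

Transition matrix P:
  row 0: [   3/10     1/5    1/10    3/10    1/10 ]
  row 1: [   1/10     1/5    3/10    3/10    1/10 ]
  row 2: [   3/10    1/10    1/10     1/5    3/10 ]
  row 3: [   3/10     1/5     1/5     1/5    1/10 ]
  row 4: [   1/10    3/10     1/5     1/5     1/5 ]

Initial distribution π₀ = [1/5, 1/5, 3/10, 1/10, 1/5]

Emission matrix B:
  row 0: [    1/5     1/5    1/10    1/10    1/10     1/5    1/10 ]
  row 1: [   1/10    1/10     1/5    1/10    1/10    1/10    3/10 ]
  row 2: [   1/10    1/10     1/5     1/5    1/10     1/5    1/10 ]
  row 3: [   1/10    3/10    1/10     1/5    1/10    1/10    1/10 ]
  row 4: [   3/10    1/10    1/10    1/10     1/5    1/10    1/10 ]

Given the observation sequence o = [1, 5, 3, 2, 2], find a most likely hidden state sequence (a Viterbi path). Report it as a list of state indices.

path = [0, 0, 3, 1, 2]

t=0: δ = [4.000e-02, 2.000e-02, 3.000e-02, 3.000e-02, 2.000e-02]  (obs o_0=1)
t=1: δ = [2.400e-03, 8.000e-04, 1.200e-03, 1.200e-03, 9.000e-04]  ψ = [0, 0, 1, 0, 2]  (obs o_1=5)
t=2: δ = [7.200e-05, 4.800e-05, 4.800e-05, 1.440e-04, 3.600e-05]  ψ = [0, 0, 0, 0, 2]  (obs o_2=3)
t=3: δ = [4.320e-06, 5.760e-06, 5.760e-06, 2.880e-06, 1.440e-06]  ψ = [3, 3, 3, 3, 2]  (obs o_3=2)
t=4: δ = [1.728e-07, 2.304e-07, 3.456e-07, 1.728e-07, 1.728e-07]  ψ = [2, 1, 1, 1, 2]  (obs o_4=2)
backtrack: best end state = 2; path = [0, 0, 3, 1, 2]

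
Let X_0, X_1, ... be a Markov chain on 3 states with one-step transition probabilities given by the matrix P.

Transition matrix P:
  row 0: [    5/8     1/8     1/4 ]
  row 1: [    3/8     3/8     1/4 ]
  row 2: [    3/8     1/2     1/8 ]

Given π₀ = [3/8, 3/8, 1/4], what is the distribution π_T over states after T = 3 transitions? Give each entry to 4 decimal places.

t=0: π = [0.3750, 0.3750, 0.2500]
t=1: π = [0.4688, 0.3125, 0.2188]
t=2: π = [0.4922, 0.2852, 0.2227]
t=3: π = [0.4980, 0.2798, 0.2222]

π = [0.4980, 0.2798, 0.2222]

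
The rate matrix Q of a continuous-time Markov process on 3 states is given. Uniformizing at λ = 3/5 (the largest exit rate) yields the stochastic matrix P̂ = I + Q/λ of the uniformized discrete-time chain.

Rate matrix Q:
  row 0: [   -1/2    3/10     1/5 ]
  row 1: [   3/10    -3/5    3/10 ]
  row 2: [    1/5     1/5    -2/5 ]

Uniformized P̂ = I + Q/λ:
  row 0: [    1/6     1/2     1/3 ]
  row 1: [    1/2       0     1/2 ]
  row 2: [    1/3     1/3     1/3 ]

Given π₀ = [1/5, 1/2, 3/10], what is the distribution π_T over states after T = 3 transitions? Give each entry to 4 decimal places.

π = [0.3380, 0.2736, 0.3884]

t=0: π = [0.2000, 0.5000, 0.3000]
t=1: π = [0.3833, 0.2000, 0.4167]
t=2: π = [0.3028, 0.3306, 0.3667]
t=3: π = [0.3380, 0.2736, 0.3884]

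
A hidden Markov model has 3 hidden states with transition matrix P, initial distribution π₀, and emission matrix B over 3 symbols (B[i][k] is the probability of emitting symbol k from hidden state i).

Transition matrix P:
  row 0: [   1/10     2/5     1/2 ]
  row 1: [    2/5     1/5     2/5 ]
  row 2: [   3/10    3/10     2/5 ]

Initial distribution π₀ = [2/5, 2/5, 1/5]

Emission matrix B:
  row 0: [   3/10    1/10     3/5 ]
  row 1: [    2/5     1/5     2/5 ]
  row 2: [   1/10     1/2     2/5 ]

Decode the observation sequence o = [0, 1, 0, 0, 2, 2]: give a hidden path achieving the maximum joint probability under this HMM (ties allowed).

path = [1, 2, 0, 1, 0, 2]

t=0: δ = [1.200e-01, 1.600e-01, 2.000e-02]  (obs o_0=0)
t=1: δ = [6.400e-03, 9.600e-03, 3.200e-02]  ψ = [1, 0, 1]  (obs o_1=1)
t=2: δ = [2.880e-03, 3.840e-03, 1.280e-03]  ψ = [2, 2, 2]  (obs o_2=0)
t=3: δ = [4.608e-04, 4.608e-04, 1.536e-04]  ψ = [1, 0, 1]  (obs o_3=0)
t=4: δ = [1.106e-04, 7.373e-05, 9.216e-05]  ψ = [1, 0, 0]  (obs o_4=2)
t=5: δ = [1.769e-05, 1.769e-05, 2.212e-05]  ψ = [1, 0, 0]  (obs o_5=2)
backtrack: best end state = 2; path = [1, 2, 0, 1, 0, 2]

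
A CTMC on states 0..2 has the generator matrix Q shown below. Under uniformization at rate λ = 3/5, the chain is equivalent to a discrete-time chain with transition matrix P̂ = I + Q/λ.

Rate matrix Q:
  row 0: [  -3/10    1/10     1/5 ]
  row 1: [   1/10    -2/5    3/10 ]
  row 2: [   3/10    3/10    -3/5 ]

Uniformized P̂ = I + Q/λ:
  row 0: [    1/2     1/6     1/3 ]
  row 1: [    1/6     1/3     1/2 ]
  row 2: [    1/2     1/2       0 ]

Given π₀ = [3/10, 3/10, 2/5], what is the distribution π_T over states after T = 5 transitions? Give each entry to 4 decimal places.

π = [0.3953, 0.3166, 0.2881]

t=0: π = [0.3000, 0.3000, 0.4000]
t=1: π = [0.4000, 0.3500, 0.2500]
t=2: π = [0.3833, 0.3083, 0.3083]
t=3: π = [0.3972, 0.3208, 0.2819]
t=4: π = [0.3931, 0.3141, 0.2928]
t=5: π = [0.3953, 0.3166, 0.2881]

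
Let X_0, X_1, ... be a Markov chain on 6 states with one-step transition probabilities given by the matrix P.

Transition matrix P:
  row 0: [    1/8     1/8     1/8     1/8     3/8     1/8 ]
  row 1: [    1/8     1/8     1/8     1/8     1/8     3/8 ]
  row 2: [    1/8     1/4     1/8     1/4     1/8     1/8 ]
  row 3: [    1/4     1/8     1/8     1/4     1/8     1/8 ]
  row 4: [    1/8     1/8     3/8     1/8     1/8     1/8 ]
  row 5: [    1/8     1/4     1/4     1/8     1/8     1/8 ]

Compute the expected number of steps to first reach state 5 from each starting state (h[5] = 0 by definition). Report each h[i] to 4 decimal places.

First-step conditioning: h[5] = 0; for i ≠ 5, h[i] = 1 + Σ_k P[i][k]·h[k].
  h[0] = 1 + 1/8·h[0] + 1/8·h[1] + 1/8·h[2] + 1/8·h[3] + 3/8·h[4]
  h[1] = 1 + 1/8·h[0] + 1/8·h[1] + 1/8·h[2] + 1/8·h[3] + 1/8·h[4]
  h[2] = 1 + 1/8·h[0] + 1/4·h[1] + 1/8·h[2] + 1/4·h[3] + 1/8·h[4]
  h[3] = 1 + 1/4·h[0] + 1/8·h[1] + 1/8·h[2] + 1/4·h[3] + 1/8·h[4]
  h[4] = 1 + 1/8·h[0] + 1/8·h[1] + 3/8·h[2] + 1/8·h[3] + 1/8·h[4]
Solving the 5×5 linear system over states ≠ 5 gives exactly h = [9528/1541, 7160/1541, 9248/1541, 9544/1541, 9472/1541, 0] (h[5] = 0 is the target).

h = [6.1830, 4.6463, 6.0013, 6.1934, 6.1467, 0.0000]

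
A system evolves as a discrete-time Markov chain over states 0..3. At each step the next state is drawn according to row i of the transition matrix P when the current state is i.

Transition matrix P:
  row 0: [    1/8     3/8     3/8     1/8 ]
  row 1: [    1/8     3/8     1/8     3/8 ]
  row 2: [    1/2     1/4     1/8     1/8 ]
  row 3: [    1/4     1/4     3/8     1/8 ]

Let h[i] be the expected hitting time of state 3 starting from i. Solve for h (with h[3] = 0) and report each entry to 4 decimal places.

First-step conditioning: h[3] = 0; for i ≠ 3, h[i] = 1 + Σ_k P[i][k]·h[k].
  h[0] = 1 + 1/8·h[0] + 3/8·h[1] + 3/8·h[2]
  h[1] = 1 + 1/8·h[0] + 3/8·h[1] + 1/8·h[2]
  h[2] = 1 + 1/2·h[0] + 1/4·h[1] + 1/8·h[2]
Solving the 3×3 linear system over states ≠ 3 gives exactly h = [52/11, 116/33, 160/33, 0] (h[3] = 0 is the target).

h = [4.7273, 3.5152, 4.8485, 0.0000]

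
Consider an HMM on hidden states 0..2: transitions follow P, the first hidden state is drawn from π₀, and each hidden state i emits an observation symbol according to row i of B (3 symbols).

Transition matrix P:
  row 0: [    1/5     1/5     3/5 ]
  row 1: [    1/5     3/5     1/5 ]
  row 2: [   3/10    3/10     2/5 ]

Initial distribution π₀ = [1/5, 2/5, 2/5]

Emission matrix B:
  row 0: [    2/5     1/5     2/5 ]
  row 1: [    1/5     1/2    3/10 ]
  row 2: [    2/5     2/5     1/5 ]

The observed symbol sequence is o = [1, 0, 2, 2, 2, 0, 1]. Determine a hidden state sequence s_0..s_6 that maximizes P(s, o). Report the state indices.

path = [1, 1, 1, 1, 1, 1, 1]

t=0: δ = [4.000e-02, 2.000e-01, 1.600e-01]  (obs o_0=1)
t=1: δ = [1.920e-02, 2.400e-02, 2.560e-02]  ψ = [2, 1, 2]  (obs o_1=0)
t=2: δ = [3.072e-03, 4.320e-03, 2.304e-03]  ψ = [2, 1, 0]  (obs o_2=2)
t=3: δ = [3.456e-04, 7.776e-04, 3.686e-04]  ψ = [1, 1, 0]  (obs o_3=2)
t=4: δ = [6.221e-05, 1.400e-04, 4.147e-05]  ψ = [1, 1, 0]  (obs o_4=2)
t=5: δ = [1.120e-05, 1.680e-05, 1.493e-05]  ψ = [1, 1, 0]  (obs o_5=0)
t=6: δ = [8.958e-07, 5.039e-06, 2.687e-06]  ψ = [2, 1, 0]  (obs o_6=1)
backtrack: best end state = 1; path = [1, 1, 1, 1, 1, 1, 1]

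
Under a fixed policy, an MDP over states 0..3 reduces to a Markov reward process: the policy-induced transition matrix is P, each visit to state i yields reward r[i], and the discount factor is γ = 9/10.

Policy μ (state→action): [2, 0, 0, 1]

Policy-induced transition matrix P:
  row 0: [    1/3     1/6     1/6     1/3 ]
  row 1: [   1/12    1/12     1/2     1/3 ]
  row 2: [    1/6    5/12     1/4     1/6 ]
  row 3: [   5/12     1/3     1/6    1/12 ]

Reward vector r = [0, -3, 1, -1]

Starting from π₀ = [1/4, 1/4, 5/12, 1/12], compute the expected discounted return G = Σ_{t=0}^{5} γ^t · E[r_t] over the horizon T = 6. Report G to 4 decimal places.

t=0: π = [0.2500, 0.2500, 0.4167, 0.0833], E[r] = -0.4167, γ^t·E[r] = -0.416667, running G = -0.416667
t=1: π = [0.2083, 0.2639, 0.2847, 0.2431], E[r] = -0.7500, γ^t·E[r] = -0.675000, running G = -1.091667
t=2: π = [0.2402, 0.2564, 0.2784, 0.2251], E[r] = -0.7159, γ^t·E[r] = -0.579844, running G = -1.671510
t=3: π = [0.2416, 0.2524, 0.2753, 0.2307], E[r] = -0.7126, γ^t·E[r] = -0.519469, running G = -2.190979
t=4: π = [0.2436, 0.2529, 0.2737, 0.2298], E[r] = -0.7148, γ^t·E[r] = -0.468948, running G = -2.659928
t=5: π = [0.2436, 0.2523, 0.2738, 0.2303], E[r] = -0.7135, γ^t·E[r] = -0.421289, running G = -3.081217

G = -3.0812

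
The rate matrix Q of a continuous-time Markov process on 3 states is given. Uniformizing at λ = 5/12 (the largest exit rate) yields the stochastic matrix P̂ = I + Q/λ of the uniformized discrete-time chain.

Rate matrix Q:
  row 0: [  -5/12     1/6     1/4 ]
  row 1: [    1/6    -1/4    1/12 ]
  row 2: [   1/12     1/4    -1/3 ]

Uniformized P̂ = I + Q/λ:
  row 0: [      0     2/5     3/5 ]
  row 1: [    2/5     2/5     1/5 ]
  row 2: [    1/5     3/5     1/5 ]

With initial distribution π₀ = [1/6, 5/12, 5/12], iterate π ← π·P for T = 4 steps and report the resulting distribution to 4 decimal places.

π = [0.2437, 0.4597, 0.2965]

t=0: π = [0.1667, 0.4167, 0.4167]
t=1: π = [0.2500, 0.4833, 0.2667]
t=2: π = [0.2467, 0.4533, 0.3000]
t=3: π = [0.2413, 0.4600, 0.2987]
t=4: π = [0.2437, 0.4597, 0.2965]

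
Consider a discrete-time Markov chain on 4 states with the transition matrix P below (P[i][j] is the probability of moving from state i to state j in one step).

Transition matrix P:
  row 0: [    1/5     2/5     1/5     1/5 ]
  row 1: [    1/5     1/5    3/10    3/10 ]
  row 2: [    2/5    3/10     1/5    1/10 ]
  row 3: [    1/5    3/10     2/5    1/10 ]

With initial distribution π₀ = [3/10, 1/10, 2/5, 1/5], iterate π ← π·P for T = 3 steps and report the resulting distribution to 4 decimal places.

π = [0.2524, 0.2954, 0.2680, 0.1842]

t=0: π = [0.3000, 0.1000, 0.4000, 0.2000]
t=1: π = [0.2800, 0.3200, 0.2500, 0.1500]
t=2: π = [0.2500, 0.2960, 0.2620, 0.1920]
t=3: π = [0.2524, 0.2954, 0.2680, 0.1842]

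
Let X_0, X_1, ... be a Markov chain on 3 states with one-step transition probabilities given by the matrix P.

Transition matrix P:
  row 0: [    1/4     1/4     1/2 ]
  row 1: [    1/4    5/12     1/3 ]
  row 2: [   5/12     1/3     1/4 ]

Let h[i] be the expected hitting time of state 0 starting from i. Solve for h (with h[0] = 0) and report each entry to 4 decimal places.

h = [0.0000, 3.3191, 2.8085]

First-step conditioning: h[0] = 0; for i ≠ 0, h[i] = 1 + Σ_k P[i][k]·h[k].
  h[1] = 1 + 5/12·h[1] + 1/3·h[2]
  h[2] = 1 + 1/3·h[1] + 1/4·h[2]
Solving the 2×2 linear system over states ≠ 0 gives exactly h = [0, 156/47, 132/47] (h[0] = 0 is the target).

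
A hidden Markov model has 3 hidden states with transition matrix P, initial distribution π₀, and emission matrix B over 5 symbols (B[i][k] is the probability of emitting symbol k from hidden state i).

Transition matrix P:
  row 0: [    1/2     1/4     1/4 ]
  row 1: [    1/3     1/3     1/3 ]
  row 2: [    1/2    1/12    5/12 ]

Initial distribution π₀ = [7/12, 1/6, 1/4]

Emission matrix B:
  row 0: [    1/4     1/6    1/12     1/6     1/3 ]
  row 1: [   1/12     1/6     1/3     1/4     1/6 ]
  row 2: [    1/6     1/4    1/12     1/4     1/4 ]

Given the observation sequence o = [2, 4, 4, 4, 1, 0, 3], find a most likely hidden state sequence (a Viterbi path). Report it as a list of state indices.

path = [0, 0, 0, 0, 0, 0, 0]

t=0: δ = [4.861e-02, 5.556e-02, 2.083e-02]  (obs o_0=2)
t=1: δ = [8.102e-03, 3.086e-03, 4.630e-03]  ψ = [0, 1, 1]  (obs o_1=4)
t=2: δ = [1.350e-03, 3.376e-04, 5.064e-04]  ψ = [0, 0, 0]  (obs o_2=4)
t=3: δ = [2.251e-04, 5.626e-05, 8.439e-05]  ψ = [0, 0, 0]  (obs o_3=4)
t=4: δ = [1.875e-05, 9.377e-06, 1.407e-05]  ψ = [0, 0, 0]  (obs o_4=1)
t=5: δ = [2.344e-06, 3.907e-07, 9.768e-07]  ψ = [0, 0, 2]  (obs o_5=0)
t=6: δ = [1.954e-07, 1.465e-07, 1.465e-07]  ψ = [0, 0, 0]  (obs o_6=3)
backtrack: best end state = 0; path = [0, 0, 0, 0, 0, 0, 0]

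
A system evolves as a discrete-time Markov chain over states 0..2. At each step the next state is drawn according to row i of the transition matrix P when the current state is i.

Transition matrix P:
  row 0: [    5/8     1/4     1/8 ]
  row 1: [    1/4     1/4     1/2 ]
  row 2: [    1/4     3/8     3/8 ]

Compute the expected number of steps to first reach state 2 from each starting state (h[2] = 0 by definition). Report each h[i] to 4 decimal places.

First-step conditioning: h[2] = 0; for i ≠ 2, h[i] = 1 + Σ_k P[i][k]·h[k].
  h[0] = 1 + 5/8·h[0] + 1/4·h[1]
  h[1] = 1 + 1/4·h[0] + 1/4·h[1]
Solving the 2×2 linear system over states ≠ 2 gives exactly h = [32/7, 20/7, 0] (h[2] = 0 is the target).

h = [4.5714, 2.8571, 0.0000]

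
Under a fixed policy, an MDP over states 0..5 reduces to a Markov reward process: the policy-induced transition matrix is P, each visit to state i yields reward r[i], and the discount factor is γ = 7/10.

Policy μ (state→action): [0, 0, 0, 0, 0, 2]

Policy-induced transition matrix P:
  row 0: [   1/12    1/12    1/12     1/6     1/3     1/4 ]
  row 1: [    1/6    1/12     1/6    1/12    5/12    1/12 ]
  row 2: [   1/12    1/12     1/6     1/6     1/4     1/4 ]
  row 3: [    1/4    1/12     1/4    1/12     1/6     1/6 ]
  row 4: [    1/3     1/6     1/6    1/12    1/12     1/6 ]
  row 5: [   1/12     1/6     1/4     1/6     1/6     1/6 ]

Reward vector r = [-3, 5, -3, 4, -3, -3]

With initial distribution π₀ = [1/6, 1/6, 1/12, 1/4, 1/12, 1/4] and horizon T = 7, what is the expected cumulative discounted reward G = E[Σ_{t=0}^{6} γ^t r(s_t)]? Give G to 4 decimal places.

t=0: π = [0.1667, 0.1667, 0.0833, 0.2500, 0.0833, 0.2500], E[r] = 0.0833, γ^t·E[r] = 0.083333, running G = 0.083333
t=1: π = [0.1597, 0.1111, 0.1944, 0.1250, 0.2361, 0.1736], E[r] = -1.2361, γ^t·E[r] = -0.865278, running G = -0.781944
t=2: π = [0.1725, 0.1175, 0.1782, 0.1273, 0.2176, 0.1869], E[r] = -1.1690, γ^t·E[r] = -0.572801, running G = -1.354745
t=3: π = [0.1687, 0.1170, 0.1785, 0.1281, 0.2215, 0.1861], E[r] = -1.1667, γ^t·E[r] = -0.400183, running G = -1.754929
t=4: π = [0.1698, 0.1173, 0.1788, 0.1278, 0.2205, 0.1858], E[r] = -1.1672, γ^t·E[r] = -0.280235, running G = -2.035164
t=5: π = [0.1695, 0.1172, 0.1787, 0.1279, 0.2208, 0.1859], E[r] = -1.1674, γ^t·E[r] = -0.196198, running G = -2.231362
t=6: π = [0.1696, 0.1172, 0.1787, 0.1278, 0.2207, 0.1859], E[r] = -1.1673, γ^t·E[r] = -0.137327, running G = -2.368688

G = -2.3687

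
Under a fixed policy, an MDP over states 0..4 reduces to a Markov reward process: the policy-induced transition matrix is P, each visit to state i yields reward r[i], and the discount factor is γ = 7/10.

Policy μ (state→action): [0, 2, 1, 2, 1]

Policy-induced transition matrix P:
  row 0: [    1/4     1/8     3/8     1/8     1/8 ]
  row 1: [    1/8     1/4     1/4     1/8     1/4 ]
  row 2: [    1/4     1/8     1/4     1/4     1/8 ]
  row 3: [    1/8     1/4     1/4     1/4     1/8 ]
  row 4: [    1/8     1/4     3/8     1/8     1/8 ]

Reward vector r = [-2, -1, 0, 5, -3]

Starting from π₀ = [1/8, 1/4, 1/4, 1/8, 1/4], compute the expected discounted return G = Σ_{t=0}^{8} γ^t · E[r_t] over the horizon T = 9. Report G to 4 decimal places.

t=0: π = [0.1250, 0.2500, 0.2500, 0.1250, 0.2500], E[r] = -0.6250, γ^t·E[r] = -0.625000, running G = -0.625000
t=1: π = [0.1719, 0.2031, 0.2969, 0.1719, 0.1563], E[r] = -0.1563, γ^t·E[r] = -0.109375, running G = -0.734375
t=2: π = [0.1836, 0.1914, 0.2910, 0.1836, 0.1504], E[r] = -0.0918, γ^t·E[r] = -0.044980, running G = -0.779355
t=3: π = [0.1843, 0.1907, 0.2917, 0.1843, 0.1489], E[r] = -0.0845, γ^t·E[r] = -0.028974, running G = -0.808330
t=4: π = [0.1845, 0.1905, 0.2917, 0.1845, 0.1488], E[r] = -0.0835, γ^t·E[r] = -0.020040, running G = -0.828370
t=5: π = [0.1845, 0.1905, 0.2917, 0.1845, 0.1488], E[r] = -0.0834, γ^t·E[r] = -0.014009, running G = -0.842378
t=6: π = [0.1845, 0.1905, 0.2917, 0.1845, 0.1488], E[r] = -0.0833, γ^t·E[r] = -0.009804, running G = -0.852183
t=7: π = [0.1845, 0.1905, 0.2917, 0.1845, 0.1488], E[r] = -0.0833, γ^t·E[r] = -0.006863, running G = -0.859046
t=8: π = [0.1845, 0.1905, 0.2917, 0.1845, 0.1488], E[r] = -0.0833, γ^t·E[r] = -0.004804, running G = -0.863850

G = -0.8638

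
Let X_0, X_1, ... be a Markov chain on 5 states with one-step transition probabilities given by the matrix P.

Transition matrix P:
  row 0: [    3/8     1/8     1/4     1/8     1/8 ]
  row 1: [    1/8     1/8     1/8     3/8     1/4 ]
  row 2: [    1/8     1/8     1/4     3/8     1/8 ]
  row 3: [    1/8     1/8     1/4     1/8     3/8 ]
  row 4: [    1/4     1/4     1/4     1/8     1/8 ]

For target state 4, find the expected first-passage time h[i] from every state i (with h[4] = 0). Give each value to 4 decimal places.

First-step conditioning: h[4] = 0; for i ≠ 4, h[i] = 1 + Σ_k P[i][k]·h[k].
  h[0] = 1 + 3/8·h[0] + 1/8·h[1] + 1/4·h[2] + 1/8·h[3]
  h[1] = 1 + 1/8·h[0] + 1/8·h[1] + 1/8·h[2] + 3/8·h[3]
  h[2] = 1 + 1/8·h[0] + 1/8·h[1] + 1/4·h[2] + 3/8·h[3]
  h[3] = 1 + 1/8·h[0] + 1/8·h[1] + 1/4·h[2] + 1/8·h[3]
Solving the 4×4 linear system over states ≠ 4 gives exactly h = [1024/199, 840/199, 960/199, 768/199, 0] (h[4] = 0 is the target).

h = [5.1457, 4.2211, 4.8241, 3.8593, 0.0000]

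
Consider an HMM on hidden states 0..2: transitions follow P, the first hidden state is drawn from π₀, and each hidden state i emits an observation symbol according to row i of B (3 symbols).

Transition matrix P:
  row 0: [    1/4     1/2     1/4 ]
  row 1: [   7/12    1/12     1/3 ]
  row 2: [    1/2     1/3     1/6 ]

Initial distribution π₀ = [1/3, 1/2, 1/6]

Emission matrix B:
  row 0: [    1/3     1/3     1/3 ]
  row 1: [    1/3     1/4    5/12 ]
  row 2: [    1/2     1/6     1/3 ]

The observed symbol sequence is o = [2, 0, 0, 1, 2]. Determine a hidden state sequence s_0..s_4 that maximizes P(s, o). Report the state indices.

t=0: δ = [1.111e-01, 2.083e-01, 5.556e-02]  (obs o_0=2)
t=1: δ = [4.051e-02, 1.852e-02, 3.472e-02]  ψ = [1, 0, 1]  (obs o_1=0)
t=2: δ = [5.787e-03, 6.752e-03, 5.064e-03]  ψ = [2, 0, 0]  (obs o_2=0)
t=3: δ = [1.313e-03, 7.234e-04, 3.751e-04]  ψ = [1, 0, 1]  (obs o_3=1)
t=4: δ = [1.407e-04, 2.735e-04, 1.094e-04]  ψ = [1, 0, 0]  (obs o_4=2)
backtrack: best end state = 1; path = [1, 0, 1, 0, 1]

path = [1, 0, 1, 0, 1]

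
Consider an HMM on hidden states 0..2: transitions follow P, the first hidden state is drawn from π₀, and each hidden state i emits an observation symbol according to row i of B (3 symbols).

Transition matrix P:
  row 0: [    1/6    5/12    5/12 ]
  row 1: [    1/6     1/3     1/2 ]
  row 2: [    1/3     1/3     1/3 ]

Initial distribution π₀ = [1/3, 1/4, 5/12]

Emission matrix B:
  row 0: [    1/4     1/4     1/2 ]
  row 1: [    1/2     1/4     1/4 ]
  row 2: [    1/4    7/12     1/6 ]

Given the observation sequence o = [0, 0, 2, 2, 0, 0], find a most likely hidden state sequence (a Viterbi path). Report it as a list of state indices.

t=0: δ = [8.333e-02, 1.250e-01, 1.042e-01]  (obs o_0=0)
t=1: δ = [8.681e-03, 2.083e-02, 1.562e-02]  ψ = [2, 1, 1]  (obs o_1=0)
t=2: δ = [2.604e-03, 1.736e-03, 1.736e-03]  ψ = [2, 1, 1]  (obs o_2=2)
t=3: δ = [2.894e-04, 2.713e-04, 1.808e-04]  ψ = [2, 0, 0]  (obs o_3=2)
t=4: δ = [1.507e-05, 6.028e-05, 3.391e-05]  ψ = [2, 0, 1]  (obs o_4=0)
t=5: δ = [2.826e-06, 1.005e-05, 7.535e-06]  ψ = [2, 1, 1]  (obs o_5=0)
backtrack: best end state = 1; path = [1, 1, 2, 0, 1, 1]

path = [1, 1, 2, 0, 1, 1]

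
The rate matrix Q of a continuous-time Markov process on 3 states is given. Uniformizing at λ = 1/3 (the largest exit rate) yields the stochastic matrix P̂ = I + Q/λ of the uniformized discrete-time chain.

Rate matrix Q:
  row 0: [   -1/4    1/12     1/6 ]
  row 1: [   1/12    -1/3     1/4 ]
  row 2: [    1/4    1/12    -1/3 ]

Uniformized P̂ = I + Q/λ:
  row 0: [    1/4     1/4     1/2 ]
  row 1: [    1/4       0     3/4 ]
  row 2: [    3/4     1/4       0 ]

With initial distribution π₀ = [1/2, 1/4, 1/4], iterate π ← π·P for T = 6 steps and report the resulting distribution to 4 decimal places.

t=0: π = [0.5000, 0.2500, 0.2500]
t=1: π = [0.3750, 0.1875, 0.4375]
t=2: π = [0.4688, 0.2031, 0.3281]
t=3: π = [0.4141, 0.1992, 0.3867]
t=4: π = [0.4434, 0.2002, 0.3564]
t=5: π = [0.4282, 0.2000, 0.3718]
t=6: π = [0.4359, 0.2000, 0.3641]

π = [0.4359, 0.2000, 0.3641]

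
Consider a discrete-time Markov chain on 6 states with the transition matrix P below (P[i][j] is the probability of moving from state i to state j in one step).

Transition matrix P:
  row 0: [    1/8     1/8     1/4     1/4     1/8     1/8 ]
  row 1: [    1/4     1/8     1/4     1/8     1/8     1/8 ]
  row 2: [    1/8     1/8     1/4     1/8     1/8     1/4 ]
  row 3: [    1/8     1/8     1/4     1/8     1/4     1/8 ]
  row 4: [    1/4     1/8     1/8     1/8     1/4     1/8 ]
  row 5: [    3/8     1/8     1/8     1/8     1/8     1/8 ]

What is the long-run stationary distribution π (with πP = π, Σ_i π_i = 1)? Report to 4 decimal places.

Balance equations π_j = Σ_i π_i·P[i][j]:
  π_0 = 1/8·π_0 + 1/4·π_1 + 1/8·π_2 + 1/8·π_3 + 1/4·π_4 + 3/8·π_5
  π_1 = 1/8·π_0 + 1/8·π_1 + 1/8·π_2 + 1/8·π_3 + 1/8·π_4 + 1/8·π_5
  π_2 = 1/4·π_0 + 1/4·π_1 + 1/4·π_2 + 1/4·π_3 + 1/8·π_4 + 1/8·π_5
  π_3 = 1/4·π_0 + 1/8·π_1 + 1/8·π_2 + 1/8·π_3 + 1/8·π_4 + 1/8·π_5
  π_4 = 1/8·π_0 + 1/8·π_1 + 1/8·π_2 + 1/4·π_3 + 1/4·π_4 + 1/8·π_5
  normalize: π_0 + π_1 + π_2 + π_3 + π_4 + π_5 = 1
Solving the linear system gives exactly π = [118/593, 1/8, 874/4151, 711/4744, 5455/33208, 5025/33208].

π = [0.1990, 0.1250, 0.2106, 0.1499, 0.1643, 0.1513]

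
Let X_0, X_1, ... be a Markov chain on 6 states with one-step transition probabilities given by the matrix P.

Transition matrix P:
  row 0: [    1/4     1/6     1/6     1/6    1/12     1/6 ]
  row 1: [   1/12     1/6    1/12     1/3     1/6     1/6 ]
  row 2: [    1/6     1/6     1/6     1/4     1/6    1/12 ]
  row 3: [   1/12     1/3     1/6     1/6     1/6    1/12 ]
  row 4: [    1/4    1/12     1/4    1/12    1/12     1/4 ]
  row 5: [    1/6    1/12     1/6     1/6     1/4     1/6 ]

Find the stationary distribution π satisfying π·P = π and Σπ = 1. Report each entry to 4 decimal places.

Balance equations π_j = Σ_i π_i·P[i][j]:
  π_0 = 1/4·π_0 + 1/12·π_1 + 1/6·π_2 + 1/12·π_3 + 1/4·π_4 + 1/6·π_5
  π_1 = 1/6·π_0 + 1/6·π_1 + 1/6·π_2 + 1/3·π_3 + 1/12·π_4 + 1/12·π_5
  π_2 = 1/6·π_0 + 1/12·π_1 + 1/6·π_2 + 1/6·π_3 + 1/4·π_4 + 1/6·π_5
  π_3 = 1/6·π_0 + 1/3·π_1 + 1/4·π_2 + 1/6·π_3 + 1/12·π_4 + 1/6·π_5
  π_4 = 1/12·π_0 + 1/6·π_1 + 1/6·π_2 + 1/6·π_3 + 1/12·π_4 + 1/4·π_5
  normalize: π_0 + π_1 + π_2 + π_3 + π_4 + π_5 = 1
Solving the linear system gives exactly π = [19509/120434, 41977/240868, 39715/240868, 23691/120434, 36821/240868, 35955/240868].

π = [0.1620, 0.1743, 0.1649, 0.1967, 0.1529, 0.1493]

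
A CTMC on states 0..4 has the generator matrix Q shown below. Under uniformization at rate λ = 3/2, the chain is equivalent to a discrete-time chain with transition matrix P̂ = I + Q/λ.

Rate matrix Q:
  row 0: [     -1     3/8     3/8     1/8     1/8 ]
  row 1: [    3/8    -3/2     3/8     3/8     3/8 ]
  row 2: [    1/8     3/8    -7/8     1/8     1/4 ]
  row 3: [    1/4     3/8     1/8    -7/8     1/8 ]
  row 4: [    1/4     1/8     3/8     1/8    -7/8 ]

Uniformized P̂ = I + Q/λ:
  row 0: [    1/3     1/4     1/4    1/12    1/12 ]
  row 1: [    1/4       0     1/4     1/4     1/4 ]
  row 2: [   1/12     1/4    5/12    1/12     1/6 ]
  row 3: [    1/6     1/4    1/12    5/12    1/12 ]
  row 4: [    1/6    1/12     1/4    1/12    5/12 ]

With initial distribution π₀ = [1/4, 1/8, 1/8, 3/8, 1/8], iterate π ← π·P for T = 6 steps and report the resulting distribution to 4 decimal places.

π = [0.1909, 0.1732, 0.2660, 0.1687, 0.2012]

t=0: π = [0.2500, 0.1250, 0.1250, 0.3750, 0.1250]
t=1: π = [0.2083, 0.1979, 0.2083, 0.2292, 0.1563]
t=2: π = [0.2005, 0.1745, 0.2465, 0.1927, 0.1858]
t=3: π = [0.1941, 0.1754, 0.2590, 0.1766, 0.1949]
t=4: π = [0.1921, 0.1737, 0.2637, 0.1715, 0.1991]
t=5: π = [0.1912, 0.1734, 0.2654, 0.1694, 0.2006]
t=6: π = [0.1909, 0.1732, 0.2660, 0.1687, 0.2012]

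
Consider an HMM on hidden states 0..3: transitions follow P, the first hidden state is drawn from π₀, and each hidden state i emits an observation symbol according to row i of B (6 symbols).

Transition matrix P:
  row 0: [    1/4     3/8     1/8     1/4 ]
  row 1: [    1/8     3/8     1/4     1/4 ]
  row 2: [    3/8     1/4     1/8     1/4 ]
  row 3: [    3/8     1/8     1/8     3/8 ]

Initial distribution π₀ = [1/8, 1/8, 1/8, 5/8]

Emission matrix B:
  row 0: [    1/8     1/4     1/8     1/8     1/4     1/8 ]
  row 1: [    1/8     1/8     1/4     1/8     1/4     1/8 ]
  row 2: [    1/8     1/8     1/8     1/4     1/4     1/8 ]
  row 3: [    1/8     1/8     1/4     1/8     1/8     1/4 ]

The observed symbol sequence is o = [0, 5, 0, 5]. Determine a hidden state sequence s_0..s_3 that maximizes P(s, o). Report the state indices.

t=0: δ = [1.562e-02, 1.562e-02, 1.562e-02, 7.812e-02]  (obs o_0=0)
t=1: δ = [3.662e-03, 1.221e-03, 1.221e-03, 7.324e-03]  ψ = [3, 3, 3, 3]  (obs o_1=5)
t=2: δ = [3.433e-04, 1.717e-04, 1.144e-04, 3.433e-04]  ψ = [3, 0, 3, 3]  (obs o_2=0)
t=3: δ = [1.609e-05, 1.609e-05, 5.364e-06, 3.219e-05]  ψ = [3, 0, 0, 3]  (obs o_3=5)
backtrack: best end state = 3; path = [3, 3, 3, 3]

path = [3, 3, 3, 3]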